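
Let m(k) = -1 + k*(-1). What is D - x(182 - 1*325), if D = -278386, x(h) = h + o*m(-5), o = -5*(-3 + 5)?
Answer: -278203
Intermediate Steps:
o = -10 (o = -5*2 = -10)
m(k) = -1 - k
x(h) = -40 + h (x(h) = h - 10*(-1 - 1*(-5)) = h - 10*(-1 + 5) = h - 10*4 = h - 40 = -40 + h)
D - x(182 - 1*325) = -278386 - (-40 + (182 - 1*325)) = -278386 - (-40 + (182 - 325)) = -278386 - (-40 - 143) = -278386 - 1*(-183) = -278386 + 183 = -278203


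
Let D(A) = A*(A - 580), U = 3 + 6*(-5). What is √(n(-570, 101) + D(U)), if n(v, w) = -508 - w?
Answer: 2*√3945 ≈ 125.62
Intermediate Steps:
U = -27 (U = 3 - 30 = -27)
D(A) = A*(-580 + A)
√(n(-570, 101) + D(U)) = √((-508 - 1*101) - 27*(-580 - 27)) = √((-508 - 101) - 27*(-607)) = √(-609 + 16389) = √15780 = 2*√3945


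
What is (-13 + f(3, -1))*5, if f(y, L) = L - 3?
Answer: -85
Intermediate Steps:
f(y, L) = -3 + L
(-13 + f(3, -1))*5 = (-13 + (-3 - 1))*5 = (-13 - 4)*5 = -17*5 = -85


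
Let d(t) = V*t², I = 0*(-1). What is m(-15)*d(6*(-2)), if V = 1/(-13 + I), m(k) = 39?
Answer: -432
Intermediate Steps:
I = 0
V = -1/13 (V = 1/(-13 + 0) = 1/(-13) = -1/13 ≈ -0.076923)
d(t) = -t²/13
m(-15)*d(6*(-2)) = 39*(-(6*(-2))²/13) = 39*(-1/13*(-12)²) = 39*(-1/13*144) = 39*(-144/13) = -432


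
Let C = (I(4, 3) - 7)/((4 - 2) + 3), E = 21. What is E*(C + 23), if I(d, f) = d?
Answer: 2352/5 ≈ 470.40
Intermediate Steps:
C = -3/5 (C = (4 - 7)/((4 - 2) + 3) = -3/(2 + 3) = -3/5 ≈ -0.60000)
E*(C + 23) = 21*(-3/5 + 23) = 21*(112/5) = 2352/5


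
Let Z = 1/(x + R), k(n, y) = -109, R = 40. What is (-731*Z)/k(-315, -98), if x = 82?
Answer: 731/13298 ≈ 0.054971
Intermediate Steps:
Z = 1/122 (Z = 1/(82 + 40) = 1/122 ≈ 0.0081967)
(-731*Z)/k(-315, -98) = -731*1/122/(-109) = -731/122*(-1/109) = 731/13298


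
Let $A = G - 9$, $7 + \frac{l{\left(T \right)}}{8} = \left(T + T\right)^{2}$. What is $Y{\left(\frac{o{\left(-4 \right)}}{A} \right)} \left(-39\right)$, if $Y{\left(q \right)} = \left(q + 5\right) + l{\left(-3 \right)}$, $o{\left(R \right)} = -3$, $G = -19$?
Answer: $- \frac{258921}{28} \approx -9247.2$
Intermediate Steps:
$l{\left(T \right)} = -56 + 32 T^{2}$ ($l{\left(T \right)} = -56 + 8 \left(T + T\right)^{2} = -56 + 8 \left(2 T\right)^{2} = -56 + 8 \cdot 4 T^{2} = -56 + 32 T^{2}$)
$A = -28$ ($A = -19 - 9 = -28$)
$Y{\left(q \right)} = 237 + q$ ($Y{\left(q \right)} = \left(q + 5\right) - \left(56 - 32 \left(-3\right)^{2}\right) = \left(5 + q\right) + \left(-56 + 32 \cdot 9\right) = \left(5 + q\right) + \left(-56 + 288\right) = \left(5 + q\right) + 232 = 237 + q$)
$Y{\left(\frac{o{\left(-4 \right)}}{A} \right)} \left(-39\right) = \left(237 - \frac{3}{-28}\right) \left(-39\right) = \left(237 - - \frac{3}{28}\right) \left(-39\right) = \left(237 + \frac{3}{28}\right) \left(-39\right) = \frac{6639}{28} \left(-39\right) = - \frac{258921}{28}$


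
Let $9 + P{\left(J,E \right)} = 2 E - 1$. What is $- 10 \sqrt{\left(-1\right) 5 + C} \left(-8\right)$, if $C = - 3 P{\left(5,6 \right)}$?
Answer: $80 i \sqrt{11} \approx 265.33 i$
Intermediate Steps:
$P{\left(J,E \right)} = -10 + 2 E$ ($P{\left(J,E \right)} = -9 + \left(2 E - 1\right) = -9 + \left(-1 + 2 E\right) = -10 + 2 E$)
$C = -6$ ($C = - 3 \left(-10 + 2 \cdot 6\right) = - 3 \left(-10 + 12\right) = \left(-3\right) 2 = -6$)
$- 10 \sqrt{\left(-1\right) 5 + C} \left(-8\right) = - 10 \sqrt{\left(-1\right) 5 - 6} \left(-8\right) = - 10 \sqrt{-5 - 6} \left(-8\right) = - 10 \sqrt{-11} \left(-8\right) = - 10 i \sqrt{11} \left(-8\right) = 80 i \sqrt{11}$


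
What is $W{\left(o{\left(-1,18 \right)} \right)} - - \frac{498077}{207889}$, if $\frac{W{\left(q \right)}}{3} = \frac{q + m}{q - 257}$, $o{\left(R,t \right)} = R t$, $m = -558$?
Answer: $\frac{45109397}{5197225} \approx 8.6795$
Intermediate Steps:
$W{\left(q \right)} = \frac{3 \left(-558 + q\right)}{-257 + q}$ ($W{\left(q \right)} = 3 \frac{q - 558}{q - 257} = 3 \frac{-558 + q}{-257 + q} = \frac{3 \left(-558 + q\right)}{-257 + q}$)
$W{\left(o{\left(-1,18 \right)} \right)} - - \frac{498077}{207889} = \frac{3 \left(-558 - 18\right)}{-257 - 18} - - \frac{498077}{207889} = \frac{3 \left(-558 - 18\right)}{-257 - 18} - \left(-498077\right) \frac{1}{207889} = 3 \frac{1}{-275} \left(-576\right) - - \frac{498077}{207889} = 3 \left(- \frac{1}{275}\right) \left(-576\right) + \frac{498077}{207889} = \frac{1728}{275} + \frac{498077}{207889} = \frac{45109397}{5197225}$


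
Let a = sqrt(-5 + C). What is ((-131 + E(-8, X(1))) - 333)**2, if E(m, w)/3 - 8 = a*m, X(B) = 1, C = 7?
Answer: 194752 + 21120*sqrt(2) ≈ 2.2462e+5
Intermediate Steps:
a = sqrt(2) (a = sqrt(-5 + 7) = sqrt(2) ≈ 1.4142)
E(m, w) = 24 + 3*m*sqrt(2) (E(m, w) = 24 + 3*(sqrt(2)*m) = 24 + 3*(m*sqrt(2)) = 24 + 3*m*sqrt(2))
((-131 + E(-8, X(1))) - 333)**2 = ((-131 + (24 + 3*(-8)*sqrt(2))) - 333)**2 = ((-131 + (24 - 24*sqrt(2))) - 333)**2 = ((-107 - 24*sqrt(2)) - 333)**2 = (-440 - 24*sqrt(2))**2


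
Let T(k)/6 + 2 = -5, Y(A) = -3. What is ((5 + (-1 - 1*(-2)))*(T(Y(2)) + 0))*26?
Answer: -6552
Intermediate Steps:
T(k) = -42 (T(k) = -12 + 6*(-5) = -12 - 30 = -42)
((5 + (-1 - 1*(-2)))*(T(Y(2)) + 0))*26 = ((5 + (-1 - 1*(-2)))*(-42 + 0))*26 = ((5 + (-1 + 2))*(-42))*26 = ((5 + 1)*(-42))*26 = (6*(-42))*26 = -252*26 = -6552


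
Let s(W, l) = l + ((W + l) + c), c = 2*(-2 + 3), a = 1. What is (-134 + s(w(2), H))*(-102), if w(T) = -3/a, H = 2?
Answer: 13362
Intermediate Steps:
w(T) = -3 (w(T) = -3/1 = -3*1 = -3)
c = 2 (c = 2*1 = 2)
s(W, l) = 2 + W + 2*l (s(W, l) = l + ((W + l) + 2) = l + (2 + W + l) = 2 + W + 2*l)
(-134 + s(w(2), H))*(-102) = (-134 + (2 - 3 + 2*2))*(-102) = (-134 + (2 - 3 + 4))*(-102) = (-134 + 3)*(-102) = -131*(-102) = 13362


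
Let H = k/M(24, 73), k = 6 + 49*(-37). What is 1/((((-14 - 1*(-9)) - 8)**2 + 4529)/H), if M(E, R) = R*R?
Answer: -1807/25035642 ≈ -7.2177e-5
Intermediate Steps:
M(E, R) = R**2
k = -1807 (k = 6 - 1813 = -1807)
H = -1807/5329 (H = -1807/(73**2) = -1807/5329 ≈ -0.33909)
1/((((-14 - 1*(-9)) - 8)**2 + 4529)/H) = 1/((((-14 - 1*(-9)) - 8)**2 + 4529)/(-1807/5329)) = 1/((((-14 + 9) - 8)**2 + 4529)*(-5329/1807)) = 1/(((-5 - 8)**2 + 4529)*(-5329/1807)) = 1/(((-13)**2 + 4529)*(-5329/1807)) = 1/((169 + 4529)*(-5329/1807)) = 1/(4698*(-5329/1807)) = 1/(-25035642/1807) = -1807/25035642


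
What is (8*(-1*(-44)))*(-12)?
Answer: -4224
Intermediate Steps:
(8*(-1*(-44)))*(-12) = (8*44)*(-12) = 352*(-12) = -4224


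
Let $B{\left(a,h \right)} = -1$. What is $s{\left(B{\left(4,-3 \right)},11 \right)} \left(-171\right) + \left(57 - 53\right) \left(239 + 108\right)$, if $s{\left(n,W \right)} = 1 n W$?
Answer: $3269$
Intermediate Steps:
$s{\left(n,W \right)} = W n$ ($s{\left(n,W \right)} = n W = W n$)
$s{\left(B{\left(4,-3 \right)},11 \right)} \left(-171\right) + \left(57 - 53\right) \left(239 + 108\right) = 11 \left(-1\right) \left(-171\right) + \left(57 - 53\right) \left(239 + 108\right) = \left(-11\right) \left(-171\right) + 4 \cdot 347 = 1881 + 1388 = 3269$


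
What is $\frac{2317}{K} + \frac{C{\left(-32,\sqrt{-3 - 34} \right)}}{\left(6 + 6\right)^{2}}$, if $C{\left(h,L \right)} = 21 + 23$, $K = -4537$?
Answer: $- \frac{33505}{163332} \approx -0.20513$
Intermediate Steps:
$C{\left(h,L \right)} = 44$
$\frac{2317}{K} + \frac{C{\left(-32,\sqrt{-3 - 34} \right)}}{\left(6 + 6\right)^{2}} = \frac{2317}{-4537} + \frac{44}{\left(6 + 6\right)^{2}} = 2317 \left(- \frac{1}{4537}\right) + \frac{44}{12^{2}} = - \frac{2317}{4537} + \frac{44}{144} = - \frac{2317}{4537} + 44 \cdot \frac{1}{144} = - \frac{2317}{4537} + \frac{11}{36} = - \frac{33505}{163332}$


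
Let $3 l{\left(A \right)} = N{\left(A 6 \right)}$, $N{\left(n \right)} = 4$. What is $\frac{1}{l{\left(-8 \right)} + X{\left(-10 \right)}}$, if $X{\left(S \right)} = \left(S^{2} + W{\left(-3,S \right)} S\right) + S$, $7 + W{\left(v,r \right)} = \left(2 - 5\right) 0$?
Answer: $\frac{3}{484} \approx 0.0061983$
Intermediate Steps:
$W{\left(v,r \right)} = -7$ ($W{\left(v,r \right)} = -7 + \left(2 - 5\right) 0 = -7 - 0 = -7 + 0 = -7$)
$X{\left(S \right)} = S^{2} - 6 S$ ($X{\left(S \right)} = \left(S^{2} - 7 S\right) + S = S^{2} - 6 S$)
$l{\left(A \right)} = \frac{4}{3}$ ($l{\left(A \right)} = \frac{1}{3} \cdot 4 = \frac{4}{3}$)
$\frac{1}{l{\left(-8 \right)} + X{\left(-10 \right)}} = \frac{1}{\frac{4}{3} - 10 \left(-6 - 10\right)} = \frac{1}{\frac{4}{3} - -160} = \frac{1}{\frac{4}{3} + 160} = \frac{1}{\frac{484}{3}} = \frac{3}{484}$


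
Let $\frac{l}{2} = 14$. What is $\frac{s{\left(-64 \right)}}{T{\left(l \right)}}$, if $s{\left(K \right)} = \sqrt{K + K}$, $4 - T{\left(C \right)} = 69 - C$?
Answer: $- \frac{8 i \sqrt{2}}{37} \approx - 0.30578 i$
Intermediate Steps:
$l = 28$ ($l = 2 \cdot 14 = 28$)
$T{\left(C \right)} = -65 + C$ ($T{\left(C \right)} = 4 - \left(69 - C\right) = 4 + \left(-69 + C\right) = -65 + C$)
$s{\left(K \right)} = \sqrt{2} \sqrt{K}$ ($s{\left(K \right)} = \sqrt{2 K} = \sqrt{2} \sqrt{K}$)
$\frac{s{\left(-64 \right)}}{T{\left(l \right)}} = \frac{\sqrt{2} \sqrt{-64}}{-65 + 28} = \frac{\sqrt{2} \cdot 8 i}{-37} = 8 i \sqrt{2} \left(- \frac{1}{37}\right) = - \frac{8 i \sqrt{2}}{37}$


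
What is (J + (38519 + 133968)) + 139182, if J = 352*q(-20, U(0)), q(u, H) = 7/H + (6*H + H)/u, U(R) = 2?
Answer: 1563273/5 ≈ 3.1265e+5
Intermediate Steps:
q(u, H) = 7/H + 7*H/u (q(u, H) = 7/H + (7*H)/u = 7/H + 7*H/u)
J = 4928/5 (J = 352*(7/2 + 7*2/(-20)) = 352*(7*(1/2) + 7*2*(-1/20)) = 352*(7/2 - 7/10) = 352*(14/5) = 4928/5 ≈ 985.60)
(J + (38519 + 133968)) + 139182 = (4928/5 + (38519 + 133968)) + 139182 = (4928/5 + 172487) + 139182 = 867363/5 + 139182 = 1563273/5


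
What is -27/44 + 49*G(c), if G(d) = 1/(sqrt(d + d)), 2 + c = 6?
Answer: -27/44 + 49*sqrt(2)/4 ≈ 16.710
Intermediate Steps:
c = 4 (c = -2 + 6 = 4)
G(d) = sqrt(2)/(2*sqrt(d)) (G(d) = 1/(sqrt(2*d)) = 1/(sqrt(2)*sqrt(d)) = sqrt(2)/(2*sqrt(d)))
-27/44 + 49*G(c) = -27/44 + 49*(sqrt(2)/(2*sqrt(4))) = -27*1/44 + 49*((1/2)*sqrt(2)*(1/2)) = -27/44 + 49*(sqrt(2)/4) = -27/44 + 49*sqrt(2)/4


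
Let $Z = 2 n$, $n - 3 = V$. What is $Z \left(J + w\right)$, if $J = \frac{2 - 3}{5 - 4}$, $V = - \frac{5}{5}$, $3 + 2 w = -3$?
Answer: $-16$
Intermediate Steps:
$w = -3$ ($w = - \frac{3}{2} + \frac{1}{2} \left(-3\right) = - \frac{3}{2} - \frac{3}{2} = -3$)
$V = -1$ ($V = \left(-5\right) \frac{1}{5} = -1$)
$n = 2$ ($n = 3 - 1 = 2$)
$J = -1$ ($J = - 1^{-1} = \left(-1\right) 1 = -1$)
$Z = 4$ ($Z = 2 \cdot 2 = 4$)
$Z \left(J + w\right) = 4 \left(-1 - 3\right) = 4 \left(-4\right) = -16$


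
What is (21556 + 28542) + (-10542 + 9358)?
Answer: 48914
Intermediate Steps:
(21556 + 28542) + (-10542 + 9358) = 50098 - 1184 = 48914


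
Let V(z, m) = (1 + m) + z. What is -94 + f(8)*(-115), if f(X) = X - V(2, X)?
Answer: 251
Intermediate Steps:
V(z, m) = 1 + m + z
f(X) = -3 (f(X) = X - (1 + X + 2) = X - (3 + X) = X + (-3 - X) = -3)
-94 + f(8)*(-115) = -94 - 3*(-115) = -94 + 345 = 251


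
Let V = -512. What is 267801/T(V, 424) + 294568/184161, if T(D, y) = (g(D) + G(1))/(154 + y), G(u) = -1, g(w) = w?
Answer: -3167326873786/10497177 ≈ -3.0173e+5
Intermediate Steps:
T(D, y) = (-1 + D)/(154 + y) (T(D, y) = (D - 1)/(154 + y) = (-1 + D)/(154 + y))
267801/T(V, 424) + 294568/184161 = 267801/(((-1 - 512)/(154 + 424))) + 294568/184161 = 267801/((-513/578)) + 294568*(1/184161) = 267801/(((1/578)*(-513))) + 294568/184161 = 267801/(-513/578) + 294568/184161 = 267801*(-578/513) + 294568/184161 = -51596326/171 + 294568/184161 = -3167326873786/10497177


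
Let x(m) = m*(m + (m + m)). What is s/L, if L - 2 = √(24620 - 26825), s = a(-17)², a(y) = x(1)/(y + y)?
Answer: 9/1276802 - 189*I*√5/2553604 ≈ 7.0489e-6 - 0.0001655*I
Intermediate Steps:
x(m) = 3*m² (x(m) = m*(m + 2*m) = m*(3*m) = 3*m²)
a(y) = 3/(2*y) (a(y) = (3*1²)/(y + y) = (3*1)/((2*y)) = 3*(1/(2*y)) = 3/(2*y))
s = 9/1156 (s = ((3/2)/(-17))² = ((3/2)*(-1/17))² = (-3/34)² = 9/1156 ≈ 0.0077855)
L = 2 + 21*I*√5 (L = 2 + √(24620 - 26825) = 2 + √(-2205) = 2 + 21*I*√5 ≈ 2.0 + 46.957*I)
s/L = 9/(1156*(2 + 21*I*√5))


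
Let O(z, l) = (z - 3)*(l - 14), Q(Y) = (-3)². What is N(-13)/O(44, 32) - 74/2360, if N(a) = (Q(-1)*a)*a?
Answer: 98193/48380 ≈ 2.0296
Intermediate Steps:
Q(Y) = 9
O(z, l) = (-14 + l)*(-3 + z) (O(z, l) = (-3 + z)*(-14 + l) = (-14 + l)*(-3 + z))
N(a) = 9*a² (N(a) = (9*a)*a = 9*a²)
N(-13)/O(44, 32) - 74/2360 = (9*(-13)²)/(42 - 14*44 - 3*32 + 32*44) - 74/2360 = (9*169)/(42 - 616 - 96 + 1408) - 74*1/2360 = 1521/738 - 37/1180 = 1521*(1/738) - 37/1180 = 169/82 - 37/1180 = 98193/48380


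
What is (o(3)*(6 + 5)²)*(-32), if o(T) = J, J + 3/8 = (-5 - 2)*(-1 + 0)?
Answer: -25652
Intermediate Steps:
J = 53/8 (J = -3/8 + (-5 - 2)*(-1 + 0) = -3/8 - 7*(-1) = -3/8 + 7 = 53/8 ≈ 6.6250)
o(T) = 53/8
(o(3)*(6 + 5)²)*(-32) = (53*(6 + 5)²/8)*(-32) = ((53/8)*11²)*(-32) = ((53/8)*121)*(-32) = (6413/8)*(-32) = -25652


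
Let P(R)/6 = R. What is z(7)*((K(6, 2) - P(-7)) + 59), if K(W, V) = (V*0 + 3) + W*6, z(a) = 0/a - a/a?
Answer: -140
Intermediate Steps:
z(a) = -1 (z(a) = 0 - 1*1 = 0 - 1 = -1)
P(R) = 6*R
K(W, V) = 3 + 6*W (K(W, V) = (0 + 3) + 6*W = 3 + 6*W)
z(7)*((K(6, 2) - P(-7)) + 59) = -(((3 + 6*6) - 6*(-7)) + 59) = -(((3 + 36) - 1*(-42)) + 59) = -((39 + 42) + 59) = -(81 + 59) = -1*140 = -140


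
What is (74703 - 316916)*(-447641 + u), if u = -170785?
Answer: 149790816738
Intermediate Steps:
(74703 - 316916)*(-447641 + u) = (74703 - 316916)*(-447641 - 170785) = -242213*(-618426) = 149790816738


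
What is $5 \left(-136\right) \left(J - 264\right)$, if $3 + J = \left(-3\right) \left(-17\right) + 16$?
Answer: $136000$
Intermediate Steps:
$J = 64$ ($J = -3 + \left(\left(-3\right) \left(-17\right) + 16\right) = -3 + \left(51 + 16\right) = -3 + 67 = 64$)
$5 \left(-136\right) \left(J - 264\right) = 5 \left(-136\right) \left(64 - 264\right) = \left(-680\right) \left(-200\right) = 136000$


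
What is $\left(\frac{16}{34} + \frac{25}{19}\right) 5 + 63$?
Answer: $\frac{23234}{323} \approx 71.932$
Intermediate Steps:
$\left(\frac{16}{34} + \frac{25}{19}\right) 5 + 63 = \left(16 \cdot \frac{1}{34} + 25 \cdot \frac{1}{19}\right) 5 + 63 = \left(\frac{8}{17} + \frac{25}{19}\right) 5 + 63 = \frac{577}{323} \cdot 5 + 63 = \frac{2885}{323} + 63 = \frac{23234}{323}$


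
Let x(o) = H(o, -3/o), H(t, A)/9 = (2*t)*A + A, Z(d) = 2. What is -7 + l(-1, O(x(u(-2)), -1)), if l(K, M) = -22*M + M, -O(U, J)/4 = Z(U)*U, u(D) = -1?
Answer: -4543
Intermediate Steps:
H(t, A) = 9*A + 18*A*t (H(t, A) = 9*((2*t)*A + A) = 9*(2*A*t + A) = 9*(A + 2*A*t) = 9*A + 18*A*t)
x(o) = -27*(1 + 2*o)/o (x(o) = 9*(-3/o)*(1 + 2*o) = -27*(1 + 2*o)/o)
O(U, J) = -8*U
l(K, M) = -21*M
-7 + l(-1, O(x(u(-2)), -1)) = -7 - (-168)*(-54 - 27/(-1)) = -7 - (-168)*(-54 - 27*(-1)) = -7 - (-168)*(-54 + 27) = -7 - (-168)*(-27) = -7 - 21*216 = -7 - 4536 = -4543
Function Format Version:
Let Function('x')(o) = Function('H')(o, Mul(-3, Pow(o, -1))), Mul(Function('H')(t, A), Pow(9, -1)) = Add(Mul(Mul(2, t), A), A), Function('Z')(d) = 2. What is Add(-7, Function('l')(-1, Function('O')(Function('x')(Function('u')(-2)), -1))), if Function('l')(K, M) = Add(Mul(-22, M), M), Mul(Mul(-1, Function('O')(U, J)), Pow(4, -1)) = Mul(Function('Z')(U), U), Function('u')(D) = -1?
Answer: -4543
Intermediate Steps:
Function('H')(t, A) = Add(Mul(9, A), Mul(18, A, t)) (Function('H')(t, A) = Mul(9, Add(Mul(Mul(2, t), A), A)) = Mul(9, Add(Mul(2, A, t), A)) = Mul(9, Add(A, Mul(2, A, t))) = Add(Mul(9, A), Mul(18, A, t)))
Function('x')(o) = Mul(-27, Pow(o, -1), Add(1, Mul(2, o))) (Function('x')(o) = Mul(9, Mul(-3, Pow(o, -1)), Add(1, Mul(2, o))) = Mul(-27, Pow(o, -1), Add(1, Mul(2, o))))
Function('O')(U, J) = Mul(-8, U) (Function('O')(U, J) = Mul(-4, Mul(2, U)) = Mul(-8, U))
Function('l')(K, M) = Mul(-21, M)
Add(-7, Function('l')(-1, Function('O')(Function('x')(Function('u')(-2)), -1))) = Add(-7, Mul(-21, Mul(-8, Add(-54, Mul(-27, Pow(-1, -1)))))) = Add(-7, Mul(-21, Mul(-8, Add(-54, Mul(-27, -1))))) = Add(-7, Mul(-21, Mul(-8, Add(-54, 27)))) = Add(-7, Mul(-21, Mul(-8, -27))) = Add(-7, Mul(-21, 216)) = Add(-7, -4536) = -4543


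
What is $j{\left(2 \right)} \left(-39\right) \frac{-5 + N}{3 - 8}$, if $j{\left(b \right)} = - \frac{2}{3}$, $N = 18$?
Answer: $- \frac{338}{5} \approx -67.6$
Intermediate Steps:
$j{\left(b \right)} = - \frac{2}{3}$ ($j{\left(b \right)} = \left(-2\right) \frac{1}{3} = - \frac{2}{3}$)
$j{\left(2 \right)} \left(-39\right) \frac{-5 + N}{3 - 8} = \left(- \frac{2}{3}\right) \left(-39\right) \frac{-5 + 18}{3 - 8} = 26 \frac{13}{-5} = 26 \cdot 13 \left(- \frac{1}{5}\right) = 26 \left(- \frac{13}{5}\right) = - \frac{338}{5}$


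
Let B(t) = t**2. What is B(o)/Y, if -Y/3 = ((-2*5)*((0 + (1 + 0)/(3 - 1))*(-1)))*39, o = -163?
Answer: -26569/585 ≈ -45.417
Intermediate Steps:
Y = -585 (Y = -3*(-2*5)*((0 + (1 + 0)/(3 - 1))*(-1))*39 = -3*(-10*(0 + 1/2)*(-1))*39 = -3*(-5*(-1))*39 = -3*(-10*(-1/2))*39 = -15*39 = -3*195 = -585)
B(o)/Y = (-163)**2/(-585) = 26569*(-1/585) = -26569/585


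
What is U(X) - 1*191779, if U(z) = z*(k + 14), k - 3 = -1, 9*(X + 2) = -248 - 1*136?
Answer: -577481/3 ≈ -1.9249e+5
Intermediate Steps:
X = -134/3 (X = -2 + (-248 - 1*136)/9 = -2 + (-248 - 136)/9 = -2 + (⅑)*(-384) = -2 - 128/3 = -134/3 ≈ -44.667)
k = 2 (k = 3 - 1 = 2)
U(z) = 16*z (U(z) = z*(2 + 14) = z*16 = 16*z)
U(X) - 1*191779 = 16*(-134/3) - 1*191779 = -2144/3 - 191779 = -577481/3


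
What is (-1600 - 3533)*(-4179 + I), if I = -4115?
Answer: 42573102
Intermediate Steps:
(-1600 - 3533)*(-4179 + I) = (-1600 - 3533)*(-4179 - 4115) = -5133*(-8294) = 42573102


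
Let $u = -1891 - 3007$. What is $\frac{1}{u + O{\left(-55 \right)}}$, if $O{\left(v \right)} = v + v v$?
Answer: $- \frac{1}{1928} \approx -0.00051867$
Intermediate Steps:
$u = -4898$
$O{\left(v \right)} = v + v^{2}$
$\frac{1}{u + O{\left(-55 \right)}} = \frac{1}{-4898 - 55 \left(1 - 55\right)} = \frac{1}{-4898 - -2970} = \frac{1}{-4898 + 2970} = \frac{1}{-1928} = - \frac{1}{1928}$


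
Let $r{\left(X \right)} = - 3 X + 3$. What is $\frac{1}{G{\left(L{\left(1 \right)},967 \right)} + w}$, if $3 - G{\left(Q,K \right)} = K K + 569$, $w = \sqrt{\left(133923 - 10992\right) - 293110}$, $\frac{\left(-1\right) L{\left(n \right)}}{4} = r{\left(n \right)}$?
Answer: $- \frac{935655}{875450449204} - \frac{i \sqrt{170179}}{875450449204} \approx -1.0688 \cdot 10^{-6} - 4.7122 \cdot 10^{-10} i$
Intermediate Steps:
$r{\left(X \right)} = 3 - 3 X$
$L{\left(n \right)} = -12 + 12 n$ ($L{\left(n \right)} = - 4 \left(3 - 3 n\right) = -12 + 12 n$)
$w = i \sqrt{170179}$ ($w = \sqrt{\left(133923 - 10992\right) - 293110} = \sqrt{122931 - 293110} = \sqrt{-170179} = i \sqrt{170179} \approx 412.53 i$)
$G{\left(Q,K \right)} = -566 - K^{2}$ ($G{\left(Q,K \right)} = 3 - \left(K K + 569\right) = 3 - \left(K^{2} + 569\right) = 3 - \left(569 + K^{2}\right) = -566 - K^{2}$)
$\frac{1}{G{\left(L{\left(1 \right)},967 \right)} + w} = \frac{1}{\left(-566 - 967^{2}\right) + i \sqrt{170179}} = \frac{1}{\left(-566 - 935089\right) + i \sqrt{170179}} = \frac{1}{-935655 + i \sqrt{170179}}$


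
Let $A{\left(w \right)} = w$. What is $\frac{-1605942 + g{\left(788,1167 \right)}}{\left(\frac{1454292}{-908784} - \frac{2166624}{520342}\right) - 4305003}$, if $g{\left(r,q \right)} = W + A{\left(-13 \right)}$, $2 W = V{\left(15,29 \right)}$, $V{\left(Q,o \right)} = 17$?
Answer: $\frac{10547465923759266}{28274250257346187} \approx 0.37304$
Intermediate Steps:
$W = \frac{17}{2}$ ($W = \frac{1}{2} \cdot 17 = \frac{17}{2} \approx 8.5$)
$g{\left(r,q \right)} = - \frac{9}{2}$ ($g{\left(r,q \right)} = \frac{17}{2} - 13 = - \frac{9}{2}$)
$\frac{-1605942 + g{\left(788,1167 \right)}}{\left(\frac{1454292}{-908784} - \frac{2166624}{520342}\right) - 4305003} = \frac{-1605942 - \frac{9}{2}}{\left(\frac{1454292}{-908784} - \frac{2166624}{520342}\right) - 4305003} = - \frac{3211893}{2 \left(\left(1454292 \left(- \frac{1}{908784}\right) - \frac{1083312}{260171}\right) - 4305003\right)} = - \frac{3211893}{2 \left(\left(- \frac{40397}{25244} - \frac{1083312}{260171}\right) - 4305003\right)} = - \frac{3211893}{2 \left(- \frac{37857256015}{6567756724} - 4305003\right)} = - \frac{3211893}{2 \left(- \frac{28274250257346187}{6567756724}\right)} = \left(- \frac{3211893}{2}\right) \left(- \frac{6567756724}{28274250257346187}\right) = \frac{10547465923759266}{28274250257346187}$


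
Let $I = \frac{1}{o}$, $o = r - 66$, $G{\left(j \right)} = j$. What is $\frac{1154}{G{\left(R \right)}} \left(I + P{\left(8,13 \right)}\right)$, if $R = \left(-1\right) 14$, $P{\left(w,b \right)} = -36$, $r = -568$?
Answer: $\frac{13170025}{4438} \approx 2967.6$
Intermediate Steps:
$R = -14$
$o = -634$ ($o = -568 - 66 = -634$)
$I = - \frac{1}{634}$ ($I = \frac{1}{-634} = - \frac{1}{634} \approx -0.0015773$)
$\frac{1154}{G{\left(R \right)}} \left(I + P{\left(8,13 \right)}\right) = \frac{1154}{-14} \left(- \frac{1}{634} - 36\right) = 1154 \left(- \frac{1}{14}\right) \left(- \frac{22825}{634}\right) = \left(- \frac{577}{7}\right) \left(- \frac{22825}{634}\right) = \frac{13170025}{4438}$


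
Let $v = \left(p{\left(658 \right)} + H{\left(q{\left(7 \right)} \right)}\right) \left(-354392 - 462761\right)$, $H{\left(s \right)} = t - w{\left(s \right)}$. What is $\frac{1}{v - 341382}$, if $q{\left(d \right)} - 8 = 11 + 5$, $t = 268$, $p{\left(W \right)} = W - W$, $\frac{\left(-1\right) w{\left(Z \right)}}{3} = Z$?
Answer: $- \frac{1}{278173402} \approx -3.5949 \cdot 10^{-9}$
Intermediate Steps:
$w{\left(Z \right)} = - 3 Z$
$p{\left(W \right)} = 0$
$q{\left(d \right)} = 24$ ($q{\left(d \right)} = 8 + \left(11 + 5\right) = 8 + 16 = 24$)
$H{\left(s \right)} = 268 + 3 s$ ($H{\left(s \right)} = 268 - - 3 s = 268 + 3 s$)
$v = -277832020$ ($v = \left(0 + \left(268 + 3 \cdot 24\right)\right) \left(-354392 - 462761\right) = \left(0 + \left(268 + 72\right)\right) \left(-817153\right) = \left(0 + 340\right) \left(-817153\right) = 340 \left(-817153\right) = -277832020$)
$\frac{1}{v - 341382} = \frac{1}{-277832020 - 341382} = \frac{1}{-278173402} = - \frac{1}{278173402}$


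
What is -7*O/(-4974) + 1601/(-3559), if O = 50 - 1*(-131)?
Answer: -3454121/17702466 ≈ -0.19512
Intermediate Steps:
O = 181 (O = 50 + 131 = 181)
-7*O/(-4974) + 1601/(-3559) = -7*181/(-4974) + 1601/(-3559) = -1267*(-1/4974) + 1601*(-1/3559) = 1267/4974 - 1601/3559 = -3454121/17702466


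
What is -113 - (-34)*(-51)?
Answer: -1847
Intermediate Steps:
-113 - (-34)*(-51) = -113 - 34*51 = -113 - 1734 = -1847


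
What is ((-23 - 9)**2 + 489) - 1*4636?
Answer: -3123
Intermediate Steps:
((-23 - 9)**2 + 489) - 1*4636 = ((-32)**2 + 489) - 4636 = (1024 + 489) - 4636 = 1513 - 4636 = -3123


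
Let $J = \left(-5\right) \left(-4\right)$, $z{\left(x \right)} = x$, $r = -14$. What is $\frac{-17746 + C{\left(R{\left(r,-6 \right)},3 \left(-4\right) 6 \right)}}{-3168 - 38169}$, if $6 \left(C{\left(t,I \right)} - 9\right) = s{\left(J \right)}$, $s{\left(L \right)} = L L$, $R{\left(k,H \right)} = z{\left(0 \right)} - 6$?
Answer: $\frac{53011}{124011} \approx 0.42747$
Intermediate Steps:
$J = 20$
$R{\left(k,H \right)} = -6$ ($R{\left(k,H \right)} = 0 - 6 = -6$)
$s{\left(L \right)} = L^{2}$
$C{\left(t,I \right)} = \frac{227}{3}$ ($C{\left(t,I \right)} = 9 + \frac{20^{2}}{6} = 9 + \frac{1}{6} \cdot 400 = 9 + \frac{200}{3} = \frac{227}{3}$)
$\frac{-17746 + C{\left(R{\left(r,-6 \right)},3 \left(-4\right) 6 \right)}}{-3168 - 38169} = \frac{-17746 + \frac{227}{3}}{-3168 - 38169} = - \frac{53011}{3 \left(-41337\right)} = \left(- \frac{53011}{3}\right) \left(- \frac{1}{41337}\right) = \frac{53011}{124011}$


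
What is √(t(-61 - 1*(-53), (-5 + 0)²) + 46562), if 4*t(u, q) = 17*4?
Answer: √46579 ≈ 215.82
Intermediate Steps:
t(u, q) = 17 (t(u, q) = (17*4)/4 = (¼)*68 = 17)
√(t(-61 - 1*(-53), (-5 + 0)²) + 46562) = √(17 + 46562) = √46579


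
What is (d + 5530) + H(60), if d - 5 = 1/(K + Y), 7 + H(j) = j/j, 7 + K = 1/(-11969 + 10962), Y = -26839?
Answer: 149470559260/27033923 ≈ 5529.0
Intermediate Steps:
K = -7050/1007 (K = -7 + 1/(-11969 + 10962) = -7 + 1/(-1007) = -7 - 1/1007 = -7050/1007 ≈ -7.0010)
H(j) = -6 (H(j) = -7 + j/j = -7 + 1 = -6)
d = 135168608/27033923 (d = 5 + 1/(-7050/1007 - 26839) = 5 + 1/(-27033923/1007) = 5 - 1007/27033923 = 135168608/27033923 ≈ 5.0000)
(d + 5530) + H(60) = (135168608/27033923 + 5530) - 6 = 149632762798/27033923 - 6 = 149470559260/27033923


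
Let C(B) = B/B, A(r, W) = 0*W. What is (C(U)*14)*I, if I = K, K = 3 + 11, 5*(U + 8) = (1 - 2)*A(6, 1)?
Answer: 196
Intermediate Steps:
A(r, W) = 0
U = -8 (U = -8 + ((1 - 2)*0)/5 = -8 + (-1*0)/5 = -8 + (1/5)*0 = -8 + 0 = -8)
K = 14
I = 14
C(B) = 1
(C(U)*14)*I = (1*14)*14 = 14*14 = 196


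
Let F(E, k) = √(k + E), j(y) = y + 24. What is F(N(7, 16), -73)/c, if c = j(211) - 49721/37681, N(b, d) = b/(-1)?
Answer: 10766*I*√5/628951 ≈ 0.038276*I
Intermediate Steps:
j(y) = 24 + y
N(b, d) = -b (N(b, d) = b*(-1) = -b)
F(E, k) = √(E + k)
c = 1257902/5383 (c = (24 + 211) - 49721/37681 = 235 - 49721/37681 = 235 - 1*7103/5383 = 235 - 7103/5383 = 1257902/5383 ≈ 233.68)
F(N(7, 16), -73)/c = √(-1*7 - 73)/(1257902/5383) = √(-7 - 73)*(5383/1257902) = √(-80)*(5383/1257902) = (4*I*√5)*(5383/1257902) = 10766*I*√5/628951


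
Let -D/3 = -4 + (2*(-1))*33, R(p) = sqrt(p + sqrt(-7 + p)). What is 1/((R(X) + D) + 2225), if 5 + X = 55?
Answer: 1/(2435 + sqrt(50 + sqrt(43))) ≈ 0.00040941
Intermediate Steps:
X = 50 (X = -5 + 55 = 50)
D = 210 (D = -3*(-4 + (2*(-1))*33) = -3*(-4 - 2*33) = -3*(-4 - 66) = -3*(-70) = 210)
1/((R(X) + D) + 2225) = 1/((sqrt(50 + sqrt(-7 + 50)) + 210) + 2225) = 1/((sqrt(50 + sqrt(43)) + 210) + 2225) = 1/((210 + sqrt(50 + sqrt(43))) + 2225) = 1/(2435 + sqrt(50 + sqrt(43)))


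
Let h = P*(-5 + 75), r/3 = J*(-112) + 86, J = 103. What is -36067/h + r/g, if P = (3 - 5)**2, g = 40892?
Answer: -371117441/2862440 ≈ -129.65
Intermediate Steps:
P = 4 (P = (-2)**2 = 4)
r = -34350 (r = 3*(103*(-112) + 86) = 3*(-11536 + 86) = 3*(-11450) = -34350)
h = 280 (h = 4*(-5 + 75) = 4*70 = 280)
-36067/h + r/g = -36067/280 - 34350/40892 = -36067*1/280 - 34350*1/40892 = -36067/280 - 17175/20446 = -371117441/2862440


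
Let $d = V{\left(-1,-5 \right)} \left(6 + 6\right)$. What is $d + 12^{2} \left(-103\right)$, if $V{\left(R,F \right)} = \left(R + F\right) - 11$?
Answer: $-15036$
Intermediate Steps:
$V{\left(R,F \right)} = -11 + F + R$ ($V{\left(R,F \right)} = \left(F + R\right) - 11 = -11 + F + R$)
$d = -204$ ($d = \left(-11 - 5 - 1\right) \left(6 + 6\right) = \left(-17\right) 12 = -204$)
$d + 12^{2} \left(-103\right) = -204 + 12^{2} \left(-103\right) = -204 + 144 \left(-103\right) = -204 - 14832 = -15036$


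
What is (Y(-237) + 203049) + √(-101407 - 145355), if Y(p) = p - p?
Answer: 203049 + 3*I*√27418 ≈ 2.0305e+5 + 496.75*I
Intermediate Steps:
Y(p) = 0
(Y(-237) + 203049) + √(-101407 - 145355) = (0 + 203049) + √(-101407 - 145355) = 203049 + √(-246762) = 203049 + 3*I*√27418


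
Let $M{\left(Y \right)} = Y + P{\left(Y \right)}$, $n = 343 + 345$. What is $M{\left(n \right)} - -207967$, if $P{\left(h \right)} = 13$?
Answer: $208668$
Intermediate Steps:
$n = 688$
$M{\left(Y \right)} = 13 + Y$ ($M{\left(Y \right)} = Y + 13 = 13 + Y$)
$M{\left(n \right)} - -207967 = \left(13 + 688\right) - -207967 = 701 + 207967 = 208668$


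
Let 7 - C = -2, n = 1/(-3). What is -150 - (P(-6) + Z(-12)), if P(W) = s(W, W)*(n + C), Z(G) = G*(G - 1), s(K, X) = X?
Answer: -254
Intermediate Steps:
n = -⅓ ≈ -0.33333
C = 9 (C = 7 - 1*(-2) = 7 + 2 = 9)
Z(G) = G*(-1 + G)
P(W) = 26*W/3 (P(W) = W*(-⅓ + 9) = W*(26/3) = 26*W/3)
-150 - (P(-6) + Z(-12)) = -150 - ((26/3)*(-6) - 12*(-1 - 12)) = -150 - (-52 - 12*(-13)) = -150 - (-52 + 156) = -150 - 1*104 = -150 - 104 = -254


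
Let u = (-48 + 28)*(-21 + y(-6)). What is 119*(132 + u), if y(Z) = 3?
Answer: 58548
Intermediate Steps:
u = 360 (u = (-48 + 28)*(-21 + 3) = -20*(-18) = 360)
119*(132 + u) = 119*(132 + 360) = 119*492 = 58548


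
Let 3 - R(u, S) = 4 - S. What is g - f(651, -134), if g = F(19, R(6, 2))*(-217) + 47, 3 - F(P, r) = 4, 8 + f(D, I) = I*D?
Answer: 87506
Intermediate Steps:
R(u, S) = -1 + S (R(u, S) = 3 - (4 - S) = 3 + (-4 + S) = -1 + S)
f(D, I) = -8 + D*I (f(D, I) = -8 + I*D = -8 + D*I)
F(P, r) = -1 (F(P, r) = 3 - 1*4 = 3 - 4 = -1)
g = 264 (g = -1*(-217) + 47 = 217 + 47 = 264)
g - f(651, -134) = 264 - (-8 + 651*(-134)) = 264 - (-8 - 87234) = 264 - 1*(-87242) = 264 + 87242 = 87506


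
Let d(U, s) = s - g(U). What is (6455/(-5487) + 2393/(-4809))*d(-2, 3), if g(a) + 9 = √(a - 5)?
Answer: -58896648/2931887 + 4908054*I*√7/2931887 ≈ -20.088 + 4.4291*I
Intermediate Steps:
g(a) = -9 + √(-5 + a) (g(a) = -9 + √(a - 5) = -9 + √(-5 + a))
d(U, s) = 9 + s - √(-5 + U) (d(U, s) = s - (-9 + √(-5 + U)) = s + (9 - √(-5 + U)) = 9 + s - √(-5 + U))
(6455/(-5487) + 2393/(-4809))*d(-2, 3) = (6455/(-5487) + 2393/(-4809))*(9 + 3 - √(-5 - 2)) = (6455*(-1/5487) + 2393*(-1/4809))*(9 + 3 - √(-7)) = (-6455/5487 - 2393/4809)*(9 + 3 - I*√7) = -4908054*(9 + 3 - I*√7)/2931887 = -4908054*(12 - I*√7)/2931887 = -58896648/2931887 + 4908054*I*√7/2931887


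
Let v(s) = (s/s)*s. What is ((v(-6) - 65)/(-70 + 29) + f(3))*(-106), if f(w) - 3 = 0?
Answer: -20564/41 ≈ -501.56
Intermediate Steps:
f(w) = 3 (f(w) = 3 + 0 = 3)
v(s) = s (v(s) = 1*s = s)
((v(-6) - 65)/(-70 + 29) + f(3))*(-106) = ((-6 - 65)/(-70 + 29) + 3)*(-106) = (-71/(-41) + 3)*(-106) = (-71*(-1/41) + 3)*(-106) = (71/41 + 3)*(-106) = (194/41)*(-106) = -20564/41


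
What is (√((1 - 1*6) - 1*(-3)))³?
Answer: -2*I*√2 ≈ -2.8284*I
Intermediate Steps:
(√((1 - 1*6) - 1*(-3)))³ = (√((1 - 6) + 3))³ = (√(-5 + 3))³ = (√(-2))³ = (I*√2)³ = -2*I*√2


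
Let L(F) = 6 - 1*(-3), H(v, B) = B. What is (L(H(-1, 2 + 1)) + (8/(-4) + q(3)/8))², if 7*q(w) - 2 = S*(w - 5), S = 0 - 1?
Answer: 9801/196 ≈ 50.005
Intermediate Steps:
S = -1
q(w) = 1 - w/7 (q(w) = 2/7 + (-(w - 5))/7 = 2/7 + (-(-5 + w))/7 = 2/7 + (5 - w)/7 = 2/7 + (5/7 - w/7) = 1 - w/7)
L(F) = 9 (L(F) = 6 + 3 = 9)
(L(H(-1, 2 + 1)) + (8/(-4) + q(3)/8))² = (9 + (8/(-4) + (1 - ⅐*3)/8))² = (9 + (8*(-¼) + (1 - 3/7)*(⅛)))² = (9 + (-2 + (4/7)*(⅛)))² = (9 + (-2 + 1/14))² = (9 - 27/14)² = (99/14)² = 9801/196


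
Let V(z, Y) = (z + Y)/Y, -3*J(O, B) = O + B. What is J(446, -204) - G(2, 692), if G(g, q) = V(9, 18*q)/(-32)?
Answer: -10713541/132864 ≈ -80.635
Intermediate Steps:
J(O, B) = -B/3 - O/3 (J(O, B) = -(O + B)/3 = -(B + O)/3 = -B/3 - O/3)
V(z, Y) = (Y + z)/Y
G(g, q) = -(9 + 18*q)/(576*q) (G(g, q) = ((18*q + 9)/((18*q)))/(-32) = ((1/(18*q))*(9 + 18*q))*(-1/32) = ((9 + 18*q)/(18*q))*(-1/32) = -(9 + 18*q)/(576*q))
J(446, -204) - G(2, 692) = (-⅓*(-204) - ⅓*446) - (-1 - 2*692)/(64*692) = (68 - 446/3) - (-1 - 1384)/(64*692) = -242/3 - (-1385)/(64*692) = -242/3 - 1*(-1385/44288) = -242/3 + 1385/44288 = -10713541/132864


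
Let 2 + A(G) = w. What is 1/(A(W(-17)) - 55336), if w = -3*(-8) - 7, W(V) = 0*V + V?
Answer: -1/55321 ≈ -1.8076e-5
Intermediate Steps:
W(V) = V (W(V) = 0 + V = V)
w = 17 (w = 24 - 7 = 17)
A(G) = 15 (A(G) = -2 + 17 = 15)
1/(A(W(-17)) - 55336) = 1/(15 - 55336) = 1/(-55321) = -1/55321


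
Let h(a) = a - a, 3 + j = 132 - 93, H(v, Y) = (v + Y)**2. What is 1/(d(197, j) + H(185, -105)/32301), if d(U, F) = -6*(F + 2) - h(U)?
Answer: -32301/7358228 ≈ -0.0043898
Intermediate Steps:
H(v, Y) = (Y + v)**2
j = 36 (j = -3 + (132 - 93) = -3 + 39 = 36)
h(a) = 0
d(U, F) = -12 - 6*F (d(U, F) = -6*(F + 2) - 1*0 = -6*(2 + F) + 0 = (-12 - 6*F) + 0 = -12 - 6*F)
1/(d(197, j) + H(185, -105)/32301) = 1/((-12 - 6*36) + (-105 + 185)**2/32301) = 1/((-12 - 216) + 80**2*(1/32301)) = 1/(-228 + 6400*(1/32301)) = 1/(-228 + 6400/32301) = 1/(-7358228/32301) = -32301/7358228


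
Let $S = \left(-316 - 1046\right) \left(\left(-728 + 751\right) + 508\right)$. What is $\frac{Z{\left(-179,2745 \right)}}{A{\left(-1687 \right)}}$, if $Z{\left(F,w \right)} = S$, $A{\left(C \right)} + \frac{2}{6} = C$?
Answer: $\frac{1084833}{2531} \approx 428.62$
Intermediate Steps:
$S = -723222$ ($S = - 1362 \left(23 + 508\right) = \left(-1362\right) 531 = -723222$)
$A{\left(C \right)} = - \frac{1}{3} + C$
$Z{\left(F,w \right)} = -723222$
$\frac{Z{\left(-179,2745 \right)}}{A{\left(-1687 \right)}} = - \frac{723222}{- \frac{1}{3} - 1687} = - \frac{723222}{- \frac{5062}{3}} = \left(-723222\right) \left(- \frac{3}{5062}\right) = \frac{1084833}{2531}$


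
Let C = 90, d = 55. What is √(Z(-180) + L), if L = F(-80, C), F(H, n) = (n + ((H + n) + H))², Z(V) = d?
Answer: √455 ≈ 21.331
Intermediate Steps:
Z(V) = 55
F(H, n) = (2*H + 2*n)² (F(H, n) = (n + (n + 2*H))² = (2*H + 2*n)²)
L = 400 (L = 4*(-80 + 90)² = 4*10² = 4*100 = 400)
√(Z(-180) + L) = √(55 + 400) = √455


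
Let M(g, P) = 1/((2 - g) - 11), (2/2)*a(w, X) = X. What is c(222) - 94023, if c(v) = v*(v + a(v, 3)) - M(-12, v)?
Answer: -132220/3 ≈ -44073.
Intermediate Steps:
a(w, X) = X
M(g, P) = 1/(-9 - g)
c(v) = -⅓ + v*(3 + v) (c(v) = v*(v + 3) - (-1)/(9 - 12) = v*(3 + v) - (-1)/(-3) = v*(3 + v) - (-1)*(-1)/3 = v*(3 + v) - 1*⅓ = v*(3 + v) - ⅓ = -⅓ + v*(3 + v))
c(222) - 94023 = (-⅓ + 222² + 3*222) - 94023 = (-⅓ + 49284 + 666) - 94023 = 149849/3 - 94023 = -132220/3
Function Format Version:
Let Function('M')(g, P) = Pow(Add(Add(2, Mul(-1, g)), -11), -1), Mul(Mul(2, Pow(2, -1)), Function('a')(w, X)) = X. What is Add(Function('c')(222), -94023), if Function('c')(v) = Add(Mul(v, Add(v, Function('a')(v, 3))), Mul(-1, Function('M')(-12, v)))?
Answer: Rational(-132220, 3) ≈ -44073.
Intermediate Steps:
Function('a')(w, X) = X
Function('M')(g, P) = Pow(Add(-9, Mul(-1, g)), -1)
Function('c')(v) = Add(Rational(-1, 3), Mul(v, Add(3, v))) (Function('c')(v) = Add(Mul(v, Add(v, 3)), Mul(-1, Mul(-1, Pow(Add(9, -12), -1)))) = Add(Mul(v, Add(3, v)), Mul(-1, Mul(-1, Pow(-3, -1)))) = Add(Mul(v, Add(3, v)), Mul(-1, Mul(-1, Rational(-1, 3)))) = Add(Mul(v, Add(3, v)), Mul(-1, Rational(1, 3))) = Add(Mul(v, Add(3, v)), Rational(-1, 3)) = Add(Rational(-1, 3), Mul(v, Add(3, v))))
Add(Function('c')(222), -94023) = Add(Add(Rational(-1, 3), Pow(222, 2), Mul(3, 222)), -94023) = Add(Add(Rational(-1, 3), 49284, 666), -94023) = Add(Rational(149849, 3), -94023) = Rational(-132220, 3)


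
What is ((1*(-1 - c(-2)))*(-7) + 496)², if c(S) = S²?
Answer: 281961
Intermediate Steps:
((1*(-1 - c(-2)))*(-7) + 496)² = ((1*(-1 - 1*(-2)²))*(-7) + 496)² = ((1*(-1 - 1*4))*(-7) + 496)² = ((1*(-1 - 4))*(-7) + 496)² = ((1*(-5))*(-7) + 496)² = (-5*(-7) + 496)² = (35 + 496)² = 531² = 281961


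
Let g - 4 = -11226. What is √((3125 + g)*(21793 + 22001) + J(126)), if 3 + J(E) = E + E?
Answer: I*√354599769 ≈ 18831.0*I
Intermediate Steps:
g = -11222 (g = 4 - 11226 = -11222)
J(E) = -3 + 2*E (J(E) = -3 + (E + E) = -3 + 2*E)
√((3125 + g)*(21793 + 22001) + J(126)) = √((3125 - 11222)*(21793 + 22001) + (-3 + 2*126)) = √(-8097*43794 + (-3 + 252)) = √(-354600018 + 249) = √(-354599769) = I*√354599769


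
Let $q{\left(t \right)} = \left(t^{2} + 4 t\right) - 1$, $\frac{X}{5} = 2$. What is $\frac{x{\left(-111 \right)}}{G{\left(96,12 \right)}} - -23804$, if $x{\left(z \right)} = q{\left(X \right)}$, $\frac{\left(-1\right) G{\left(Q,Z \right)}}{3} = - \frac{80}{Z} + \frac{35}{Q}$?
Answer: $\frac{14405868}{605} \approx 23811.0$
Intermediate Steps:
$X = 10$ ($X = 5 \cdot 2 = 10$)
$G{\left(Q,Z \right)} = - \frac{105}{Q} + \frac{240}{Z}$ ($G{\left(Q,Z \right)} = - 3 \left(- \frac{80}{Z} + \frac{35}{Q}\right) = - \frac{105}{Q} + \frac{240}{Z}$)
$q{\left(t \right)} = -1 + t^{2} + 4 t$
$x{\left(z \right)} = 139$ ($x{\left(z \right)} = -1 + 10^{2} + 4 \cdot 10 = -1 + 100 + 40 = 139$)
$\frac{x{\left(-111 \right)}}{G{\left(96,12 \right)}} - -23804 = \frac{139}{- \frac{105}{96} + \frac{240}{12}} - -23804 = \frac{139}{\left(-105\right) \frac{1}{96} + 240 \cdot \frac{1}{12}} + 23804 = \frac{139}{- \frac{35}{32} + 20} + 23804 = \frac{139}{\frac{605}{32}} + 23804 = 139 \cdot \frac{32}{605} + 23804 = \frac{4448}{605} + 23804 = \frac{14405868}{605}$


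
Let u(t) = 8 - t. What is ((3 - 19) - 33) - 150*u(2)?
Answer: -949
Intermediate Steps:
((3 - 19) - 33) - 150*u(2) = ((3 - 19) - 33) - 150*(8 - 1*2) = (-16 - 33) - 150*(8 - 2) = -49 - 150*6 = -49 - 900 = -949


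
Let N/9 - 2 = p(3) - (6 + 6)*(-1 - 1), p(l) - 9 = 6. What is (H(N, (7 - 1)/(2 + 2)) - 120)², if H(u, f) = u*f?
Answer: 751689/4 ≈ 1.8792e+5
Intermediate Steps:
p(l) = 15 (p(l) = 9 + 6 = 15)
N = 369 (N = 18 + 9*(15 - (6 + 6)*(-1 - 1)) = 18 + 9*(15 - 12*(-2)) = 18 + 9*(15 - 1*(-24)) = 18 + 9*(15 + 24) = 18 + 9*39 = 18 + 351 = 369)
H(u, f) = f*u
(H(N, (7 - 1)/(2 + 2)) - 120)² = (((7 - 1)/(2 + 2))*369 - 120)² = ((6/4)*369 - 120)² = ((6*(¼))*369 - 120)² = ((3/2)*369 - 120)² = (1107/2 - 120)² = (867/2)² = 751689/4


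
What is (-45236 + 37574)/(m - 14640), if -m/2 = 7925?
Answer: 3831/15245 ≈ 0.25130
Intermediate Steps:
m = -15850 (m = -2*7925 = -15850)
(-45236 + 37574)/(m - 14640) = (-45236 + 37574)/(-15850 - 14640) = -7662/(-30490) = -7662*(-1/30490) = 3831/15245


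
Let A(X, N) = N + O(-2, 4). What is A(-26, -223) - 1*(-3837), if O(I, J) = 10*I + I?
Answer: 3592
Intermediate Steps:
O(I, J) = 11*I
A(X, N) = -22 + N (A(X, N) = N + 11*(-2) = N - 22 = -22 + N)
A(-26, -223) - 1*(-3837) = (-22 - 223) - 1*(-3837) = -245 + 3837 = 3592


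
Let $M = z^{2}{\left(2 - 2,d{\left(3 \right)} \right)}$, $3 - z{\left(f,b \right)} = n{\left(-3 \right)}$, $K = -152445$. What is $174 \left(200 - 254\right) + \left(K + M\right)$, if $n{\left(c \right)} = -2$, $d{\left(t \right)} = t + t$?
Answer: $-161816$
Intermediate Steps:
$d{\left(t \right)} = 2 t$
$z{\left(f,b \right)} = 5$ ($z{\left(f,b \right)} = 3 - -2 = 3 + 2 = 5$)
$M = 25$ ($M = 5^{2} = 25$)
$174 \left(200 - 254\right) + \left(K + M\right) = 174 \left(200 - 254\right) + \left(-152445 + 25\right) = 174 \left(-54\right) - 152420 = -9396 - 152420 = -161816$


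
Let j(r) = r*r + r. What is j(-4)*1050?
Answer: 12600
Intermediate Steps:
j(r) = r + r² (j(r) = r² + r = r + r²)
j(-4)*1050 = -4*(1 - 4)*1050 = -4*(-3)*1050 = 12*1050 = 12600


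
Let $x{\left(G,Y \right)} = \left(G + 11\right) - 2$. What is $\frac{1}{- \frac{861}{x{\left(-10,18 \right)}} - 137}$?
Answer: $\frac{1}{724} \approx 0.0013812$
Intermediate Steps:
$x{\left(G,Y \right)} = 9 + G$ ($x{\left(G,Y \right)} = \left(11 + G\right) - 2 = 9 + G$)
$\frac{1}{- \frac{861}{x{\left(-10,18 \right)}} - 137} = \frac{1}{- \frac{861}{9 - 10} - 137} = \frac{1}{- \frac{861}{-1} - 137} = \frac{1}{\left(-861\right) \left(-1\right) - 137} = \frac{1}{861 - 137} = \frac{1}{724}$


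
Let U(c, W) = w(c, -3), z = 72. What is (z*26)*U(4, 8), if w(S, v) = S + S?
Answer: 14976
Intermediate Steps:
w(S, v) = 2*S
U(c, W) = 2*c
(z*26)*U(4, 8) = (72*26)*(2*4) = 1872*8 = 14976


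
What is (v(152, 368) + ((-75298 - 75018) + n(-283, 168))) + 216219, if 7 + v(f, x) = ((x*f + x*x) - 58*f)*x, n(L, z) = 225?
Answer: 67242313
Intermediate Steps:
v(f, x) = -7 + x*(x² - 58*f + f*x) (v(f, x) = -7 + ((x*f + x*x) - 58*f)*x = -7 + ((f*x + x²) - 58*f)*x = -7 + ((x² + f*x) - 58*f)*x = -7 + (x² - 58*f + f*x)*x = -7 + x*(x² - 58*f + f*x))
(v(152, 368) + ((-75298 - 75018) + n(-283, 168))) + 216219 = ((-7 + 368³ + 152*368² - 58*152*368) + ((-75298 - 75018) + 225)) + 216219 = ((-7 + 49836032 + 152*135424 - 3244288) + (-150316 + 225)) + 216219 = ((-7 + 49836032 + 20584448 - 3244288) - 150091) + 216219 = (67176185 - 150091) + 216219 = 67026094 + 216219 = 67242313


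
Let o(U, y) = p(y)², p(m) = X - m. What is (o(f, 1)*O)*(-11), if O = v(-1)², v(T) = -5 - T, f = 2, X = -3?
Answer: -2816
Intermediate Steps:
p(m) = -3 - m
o(U, y) = (-3 - y)²
O = 16 (O = (-5 - 1*(-1))² = (-5 + 1)² = (-4)² = 16)
(o(f, 1)*O)*(-11) = ((3 + 1)²*16)*(-11) = (4²*16)*(-11) = (16*16)*(-11) = 256*(-11) = -2816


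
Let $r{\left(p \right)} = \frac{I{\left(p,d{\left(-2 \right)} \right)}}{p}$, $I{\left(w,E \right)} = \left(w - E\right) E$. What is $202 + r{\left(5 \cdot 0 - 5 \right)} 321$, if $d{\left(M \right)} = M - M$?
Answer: $202$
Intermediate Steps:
$d{\left(M \right)} = 0$
$I{\left(w,E \right)} = E \left(w - E\right)$
$r{\left(p \right)} = 0$ ($r{\left(p \right)} = \frac{0 \left(p - 0\right)}{p} = \frac{0 \left(p + 0\right)}{p} = \frac{0 p}{p} = \frac{0}{p} = 0$)
$202 + r{\left(5 \cdot 0 - 5 \right)} 321 = 202 + 0 \cdot 321 = 202 + 0 = 202$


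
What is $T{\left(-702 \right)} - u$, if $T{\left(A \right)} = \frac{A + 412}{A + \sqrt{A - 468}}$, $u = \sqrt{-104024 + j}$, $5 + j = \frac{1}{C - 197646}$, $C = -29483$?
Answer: $\frac{870}{2111} - \frac{3 i \sqrt{596289403865302}}{227129} + \frac{145 i \sqrt{130}}{82329} \approx 0.41213 - 322.52 i$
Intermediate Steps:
$j = - \frac{1135646}{227129}$ ($j = -5 + \frac{1}{-29483 - 197646} = -5 + \frac{1}{-227129} = -5 - \frac{1}{227129} = - \frac{1135646}{227129} \approx -5.0$)
$u = \frac{3 i \sqrt{596289403865302}}{227129}$ ($u = \sqrt{-104024 - \frac{1135646}{227129}} = \sqrt{- \frac{23628002742}{227129}} = \frac{3 i \sqrt{596289403865302}}{227129} \approx 322.54 i$)
$T{\left(A \right)} = \frac{412 + A}{A + \sqrt{-468 + A}}$
$T{\left(-702 \right)} - u = \frac{412 - 702}{-702 + \sqrt{-468 - 702}} - \frac{3 i \sqrt{596289403865302}}{227129} = \frac{1}{-702 + \sqrt{-1170}} \left(-290\right) - \frac{3 i \sqrt{596289403865302}}{227129} = \frac{1}{-702 + 3 i \sqrt{130}} \left(-290\right) - \frac{3 i \sqrt{596289403865302}}{227129} = - \frac{290}{-702 + 3 i \sqrt{130}} - \frac{3 i \sqrt{596289403865302}}{227129}$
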